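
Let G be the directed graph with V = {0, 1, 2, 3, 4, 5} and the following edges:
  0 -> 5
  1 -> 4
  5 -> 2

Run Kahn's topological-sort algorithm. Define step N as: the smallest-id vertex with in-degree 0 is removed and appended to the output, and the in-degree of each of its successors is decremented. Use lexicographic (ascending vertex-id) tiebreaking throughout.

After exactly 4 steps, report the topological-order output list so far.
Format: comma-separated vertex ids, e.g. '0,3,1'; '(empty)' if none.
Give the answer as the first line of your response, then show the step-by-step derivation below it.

0,1,3,4

step 1: output 0; order=[0]; indeg=(0,0,1,0,1,0)
step 2: output 1; order=[0,1]; indeg=(0,0,1,0,0,0)
step 3: output 3; order=[0,1,3]; indeg=(0,0,1,0,0,0)
step 4: output 4; order=[0,1,3,4]; indeg=(0,0,1,0,0,0)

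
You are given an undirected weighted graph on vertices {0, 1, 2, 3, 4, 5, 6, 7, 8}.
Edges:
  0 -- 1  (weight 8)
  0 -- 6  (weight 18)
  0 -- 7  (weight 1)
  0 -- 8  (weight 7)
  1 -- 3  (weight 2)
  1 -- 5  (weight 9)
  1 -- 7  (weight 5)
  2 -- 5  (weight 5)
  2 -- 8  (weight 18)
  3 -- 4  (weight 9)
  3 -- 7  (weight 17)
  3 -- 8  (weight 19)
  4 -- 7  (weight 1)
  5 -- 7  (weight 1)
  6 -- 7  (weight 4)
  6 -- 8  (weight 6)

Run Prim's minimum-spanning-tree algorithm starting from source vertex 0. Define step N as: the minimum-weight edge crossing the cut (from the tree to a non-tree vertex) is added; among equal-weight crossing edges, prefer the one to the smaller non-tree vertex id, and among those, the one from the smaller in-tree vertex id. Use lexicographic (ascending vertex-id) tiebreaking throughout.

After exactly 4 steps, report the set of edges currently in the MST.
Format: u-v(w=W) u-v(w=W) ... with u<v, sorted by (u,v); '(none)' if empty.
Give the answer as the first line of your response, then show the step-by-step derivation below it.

0-7(w=1) 4-7(w=1) 5-7(w=1) 6-7(w=4)

step 1: add edge 0-7 (w=1); MST = {0-7(w=1)}
step 2: add edge 4-7 (w=1); MST = {0-7(w=1) 4-7(w=1)}
step 3: add edge 5-7 (w=1); MST = {0-7(w=1) 4-7(w=1) 5-7(w=1)}
step 4: add edge 6-7 (w=4); MST = {0-7(w=1) 4-7(w=1) 5-7(w=1) 6-7(w=4)}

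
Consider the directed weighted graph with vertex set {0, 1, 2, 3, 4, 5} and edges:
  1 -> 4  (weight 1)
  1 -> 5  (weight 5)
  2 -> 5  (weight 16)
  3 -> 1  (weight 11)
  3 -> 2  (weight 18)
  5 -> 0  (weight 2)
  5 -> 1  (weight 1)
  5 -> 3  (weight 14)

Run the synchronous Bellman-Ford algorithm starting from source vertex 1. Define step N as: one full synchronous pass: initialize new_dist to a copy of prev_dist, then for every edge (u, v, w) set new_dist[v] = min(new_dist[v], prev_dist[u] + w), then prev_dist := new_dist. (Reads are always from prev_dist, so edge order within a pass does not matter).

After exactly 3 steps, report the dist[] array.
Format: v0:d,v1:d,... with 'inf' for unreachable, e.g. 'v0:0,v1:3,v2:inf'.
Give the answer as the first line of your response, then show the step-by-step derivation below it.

v0:7,v1:0,v2:37,v3:19,v4:1,v5:5

step 1: dist = v0:inf,v1:0,v2:inf,v3:inf,v4:1,v5:5
step 2: dist = v0:7,v1:0,v2:inf,v3:19,v4:1,v5:5
step 3: dist = v0:7,v1:0,v2:37,v3:19,v4:1,v5:5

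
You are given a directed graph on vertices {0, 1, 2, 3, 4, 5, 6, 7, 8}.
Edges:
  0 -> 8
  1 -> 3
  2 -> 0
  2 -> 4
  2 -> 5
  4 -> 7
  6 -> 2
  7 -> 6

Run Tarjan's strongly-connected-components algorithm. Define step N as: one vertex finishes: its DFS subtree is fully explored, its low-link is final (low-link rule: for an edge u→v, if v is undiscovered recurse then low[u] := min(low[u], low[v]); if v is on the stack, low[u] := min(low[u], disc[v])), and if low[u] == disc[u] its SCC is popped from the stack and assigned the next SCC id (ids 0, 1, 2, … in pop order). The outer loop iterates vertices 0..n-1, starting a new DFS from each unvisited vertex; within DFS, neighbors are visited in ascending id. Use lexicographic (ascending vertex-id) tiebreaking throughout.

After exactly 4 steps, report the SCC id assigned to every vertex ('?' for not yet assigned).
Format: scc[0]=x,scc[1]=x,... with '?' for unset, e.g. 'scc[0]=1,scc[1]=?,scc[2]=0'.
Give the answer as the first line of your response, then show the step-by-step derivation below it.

scc[0]=1,scc[1]=3,scc[2]=?,scc[3]=2,scc[4]=?,scc[5]=?,scc[6]=?,scc[7]=?,scc[8]=0

step 1: low=(low[0]=0,low[1]=?,low[2]=?,low[3]=?,low[4]=?,low[5]=?,low[6]=?,low[7]=?,low[8]=1); scc=(scc[0]=?,scc[1]=?,scc[2]=?,scc[3]=?,scc[4]=?,scc[5]=?,scc[6]=?,scc[7]=?,scc[8]=0)
step 2: low=(low[0]=0,low[1]=?,low[2]=?,low[3]=?,low[4]=?,low[5]=?,low[6]=?,low[7]=?,low[8]=1); scc=(scc[0]=1,scc[1]=?,scc[2]=?,scc[3]=?,scc[4]=?,scc[5]=?,scc[6]=?,scc[7]=?,scc[8]=0)
step 3: low=(low[0]=0,low[1]=2,low[2]=?,low[3]=3,low[4]=?,low[5]=?,low[6]=?,low[7]=?,low[8]=1); scc=(scc[0]=1,scc[1]=?,scc[2]=?,scc[3]=2,scc[4]=?,scc[5]=?,scc[6]=?,scc[7]=?,scc[8]=0)
step 4: low=(low[0]=0,low[1]=2,low[2]=?,low[3]=3,low[4]=?,low[5]=?,low[6]=?,low[7]=?,low[8]=1); scc=(scc[0]=1,scc[1]=3,scc[2]=?,scc[3]=2,scc[4]=?,scc[5]=?,scc[6]=?,scc[7]=?,scc[8]=0)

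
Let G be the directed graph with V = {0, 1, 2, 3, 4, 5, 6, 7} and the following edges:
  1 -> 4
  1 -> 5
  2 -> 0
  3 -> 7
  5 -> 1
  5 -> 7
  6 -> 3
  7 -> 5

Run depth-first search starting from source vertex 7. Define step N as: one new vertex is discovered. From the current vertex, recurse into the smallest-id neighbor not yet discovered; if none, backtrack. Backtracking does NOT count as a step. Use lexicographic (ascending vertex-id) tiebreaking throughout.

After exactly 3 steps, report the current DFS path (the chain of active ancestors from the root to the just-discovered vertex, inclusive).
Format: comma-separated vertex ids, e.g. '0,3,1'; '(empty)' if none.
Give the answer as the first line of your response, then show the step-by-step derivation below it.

7,5,1

step 1: discover 7; path=7; order=7
step 2: discover 5; path=7>5; order=7,5
step 3: discover 1; path=7>5>1; order=7,5,1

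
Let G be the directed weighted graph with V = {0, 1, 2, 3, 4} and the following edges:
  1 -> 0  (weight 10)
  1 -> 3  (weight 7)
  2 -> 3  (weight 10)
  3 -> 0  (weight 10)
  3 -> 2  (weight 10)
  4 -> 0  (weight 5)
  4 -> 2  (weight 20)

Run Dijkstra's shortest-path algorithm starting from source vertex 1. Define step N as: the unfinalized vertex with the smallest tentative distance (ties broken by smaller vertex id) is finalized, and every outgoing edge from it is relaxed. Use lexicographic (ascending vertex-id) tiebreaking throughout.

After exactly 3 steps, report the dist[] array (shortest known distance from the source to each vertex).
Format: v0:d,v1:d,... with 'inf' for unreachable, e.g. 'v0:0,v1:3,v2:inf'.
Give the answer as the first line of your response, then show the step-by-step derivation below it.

v0:10,v1:0,v2:17,v3:7,v4:inf

step 1: dist = v0:10,v1:0,v2:inf,v3:7,v4:inf
step 2: dist = v0:10,v1:0,v2:17,v3:7,v4:inf
step 3: dist = v0:10,v1:0,v2:17,v3:7,v4:inf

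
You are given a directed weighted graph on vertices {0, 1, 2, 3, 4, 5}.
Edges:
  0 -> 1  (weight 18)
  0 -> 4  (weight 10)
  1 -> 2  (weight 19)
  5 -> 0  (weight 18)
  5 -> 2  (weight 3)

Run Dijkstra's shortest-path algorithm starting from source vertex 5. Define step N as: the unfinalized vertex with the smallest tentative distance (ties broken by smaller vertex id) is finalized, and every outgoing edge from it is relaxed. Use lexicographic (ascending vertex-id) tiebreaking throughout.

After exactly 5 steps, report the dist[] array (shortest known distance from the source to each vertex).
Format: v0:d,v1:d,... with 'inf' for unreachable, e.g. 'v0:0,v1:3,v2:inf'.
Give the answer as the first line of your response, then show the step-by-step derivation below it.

v0:18,v1:36,v2:3,v3:inf,v4:28,v5:0

step 1: dist = v0:18,v1:inf,v2:3,v3:inf,v4:inf,v5:0
step 2: dist = v0:18,v1:inf,v2:3,v3:inf,v4:inf,v5:0
step 3: dist = v0:18,v1:36,v2:3,v3:inf,v4:28,v5:0
step 4: dist = v0:18,v1:36,v2:3,v3:inf,v4:28,v5:0
step 5: dist = v0:18,v1:36,v2:3,v3:inf,v4:28,v5:0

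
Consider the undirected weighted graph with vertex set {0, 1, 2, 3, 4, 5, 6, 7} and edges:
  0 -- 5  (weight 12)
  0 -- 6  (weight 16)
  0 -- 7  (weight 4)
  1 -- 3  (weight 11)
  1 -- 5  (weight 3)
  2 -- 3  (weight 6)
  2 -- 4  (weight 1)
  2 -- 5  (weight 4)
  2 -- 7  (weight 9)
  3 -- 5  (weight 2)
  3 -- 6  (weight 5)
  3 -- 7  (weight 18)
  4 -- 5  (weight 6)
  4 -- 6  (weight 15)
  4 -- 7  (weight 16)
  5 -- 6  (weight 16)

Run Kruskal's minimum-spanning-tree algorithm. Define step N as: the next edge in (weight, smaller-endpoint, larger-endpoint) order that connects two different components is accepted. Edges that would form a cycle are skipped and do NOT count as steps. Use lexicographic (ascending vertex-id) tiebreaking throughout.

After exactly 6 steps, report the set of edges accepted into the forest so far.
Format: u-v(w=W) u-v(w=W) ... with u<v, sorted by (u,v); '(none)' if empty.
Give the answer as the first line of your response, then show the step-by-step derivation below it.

0-7(w=4) 1-5(w=3) 2-4(w=1) 2-5(w=4) 3-5(w=2) 3-6(w=5)

step 1: add edge 2-4 (w=1); MST = {2-4(w=1)}
step 2: add edge 3-5 (w=2); MST = {2-4(w=1) 3-5(w=2)}
step 3: add edge 1-5 (w=3); MST = {1-5(w=3) 2-4(w=1) 3-5(w=2)}
step 4: add edge 0-7 (w=4); MST = {0-7(w=4) 1-5(w=3) 2-4(w=1) 3-5(w=2)}
step 5: add edge 2-5 (w=4); MST = {0-7(w=4) 1-5(w=3) 2-4(w=1) 2-5(w=4) 3-5(w=2)}
step 6: add edge 3-6 (w=5); MST = {0-7(w=4) 1-5(w=3) 2-4(w=1) 2-5(w=4) 3-5(w=2) 3-6(w=5)}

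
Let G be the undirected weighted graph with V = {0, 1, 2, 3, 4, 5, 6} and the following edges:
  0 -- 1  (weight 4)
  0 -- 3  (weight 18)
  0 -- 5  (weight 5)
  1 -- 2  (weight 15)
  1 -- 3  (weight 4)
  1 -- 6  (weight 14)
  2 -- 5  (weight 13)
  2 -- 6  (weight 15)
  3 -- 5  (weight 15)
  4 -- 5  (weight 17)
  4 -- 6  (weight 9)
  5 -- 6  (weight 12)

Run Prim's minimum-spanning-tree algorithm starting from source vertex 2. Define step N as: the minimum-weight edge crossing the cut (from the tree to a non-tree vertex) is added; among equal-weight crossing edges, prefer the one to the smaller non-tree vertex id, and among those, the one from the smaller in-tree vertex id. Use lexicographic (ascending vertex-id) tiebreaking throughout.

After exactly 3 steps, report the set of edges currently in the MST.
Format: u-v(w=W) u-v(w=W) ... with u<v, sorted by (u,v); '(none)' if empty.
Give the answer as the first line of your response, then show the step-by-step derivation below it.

0-1(w=4) 0-5(w=5) 2-5(w=13)

step 1: add edge 2-5 (w=13); MST = {2-5(w=13)}
step 2: add edge 0-5 (w=5); MST = {0-5(w=5) 2-5(w=13)}
step 3: add edge 0-1 (w=4); MST = {0-1(w=4) 0-5(w=5) 2-5(w=13)}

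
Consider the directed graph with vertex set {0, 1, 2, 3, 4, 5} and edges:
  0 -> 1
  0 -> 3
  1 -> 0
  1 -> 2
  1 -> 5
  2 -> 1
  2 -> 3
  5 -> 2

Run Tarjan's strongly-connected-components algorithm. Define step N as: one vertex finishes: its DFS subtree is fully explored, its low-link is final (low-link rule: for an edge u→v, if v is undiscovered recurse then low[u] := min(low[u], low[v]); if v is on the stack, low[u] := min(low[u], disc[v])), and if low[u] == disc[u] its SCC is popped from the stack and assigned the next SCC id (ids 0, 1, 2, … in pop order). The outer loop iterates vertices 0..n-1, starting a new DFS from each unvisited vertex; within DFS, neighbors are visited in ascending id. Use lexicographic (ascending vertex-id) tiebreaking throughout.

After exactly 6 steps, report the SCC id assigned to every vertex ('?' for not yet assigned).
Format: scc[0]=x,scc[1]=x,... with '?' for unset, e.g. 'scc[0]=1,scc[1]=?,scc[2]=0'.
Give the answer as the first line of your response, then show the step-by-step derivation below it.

scc[0]=1,scc[1]=1,scc[2]=1,scc[3]=0,scc[4]=2,scc[5]=1

step 1: low=(low[0]=0,low[1]=0,low[2]=1,low[3]=3,low[4]=?,low[5]=?); scc=(scc[0]=?,scc[1]=?,scc[2]=?,scc[3]=0,scc[4]=?,scc[5]=?)
step 2: low=(low[0]=0,low[1]=0,low[2]=1,low[3]=3,low[4]=?,low[5]=?); scc=(scc[0]=?,scc[1]=?,scc[2]=?,scc[3]=0,scc[4]=?,scc[5]=?)
step 3: low=(low[0]=0,low[1]=0,low[2]=1,low[3]=3,low[4]=?,low[5]=2); scc=(scc[0]=?,scc[1]=?,scc[2]=?,scc[3]=0,scc[4]=?,scc[5]=?)
step 4: low=(low[0]=0,low[1]=0,low[2]=1,low[3]=3,low[4]=?,low[5]=2); scc=(scc[0]=?,scc[1]=?,scc[2]=?,scc[3]=0,scc[4]=?,scc[5]=?)
step 5: low=(low[0]=0,low[1]=0,low[2]=1,low[3]=3,low[4]=?,low[5]=2); scc=(scc[0]=1,scc[1]=1,scc[2]=1,scc[3]=0,scc[4]=?,scc[5]=1)
step 6: low=(low[0]=0,low[1]=0,low[2]=1,low[3]=3,low[4]=5,low[5]=2); scc=(scc[0]=1,scc[1]=1,scc[2]=1,scc[3]=0,scc[4]=2,scc[5]=1)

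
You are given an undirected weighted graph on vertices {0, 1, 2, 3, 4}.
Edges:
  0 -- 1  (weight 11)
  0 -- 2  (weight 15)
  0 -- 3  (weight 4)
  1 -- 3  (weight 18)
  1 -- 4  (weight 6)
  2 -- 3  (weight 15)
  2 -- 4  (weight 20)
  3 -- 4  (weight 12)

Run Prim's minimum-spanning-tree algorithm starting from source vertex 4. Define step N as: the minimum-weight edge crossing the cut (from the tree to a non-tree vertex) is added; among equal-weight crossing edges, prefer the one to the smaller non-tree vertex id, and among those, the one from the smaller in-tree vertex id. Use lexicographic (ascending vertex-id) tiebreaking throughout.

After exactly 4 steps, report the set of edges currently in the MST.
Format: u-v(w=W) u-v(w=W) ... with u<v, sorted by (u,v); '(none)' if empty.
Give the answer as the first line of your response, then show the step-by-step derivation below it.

0-1(w=11) 0-2(w=15) 0-3(w=4) 1-4(w=6)

step 1: add edge 1-4 (w=6); MST = {1-4(w=6)}
step 2: add edge 0-1 (w=11); MST = {0-1(w=11) 1-4(w=6)}
step 3: add edge 0-3 (w=4); MST = {0-1(w=11) 0-3(w=4) 1-4(w=6)}
step 4: add edge 0-2 (w=15); MST = {0-1(w=11) 0-2(w=15) 0-3(w=4) 1-4(w=6)}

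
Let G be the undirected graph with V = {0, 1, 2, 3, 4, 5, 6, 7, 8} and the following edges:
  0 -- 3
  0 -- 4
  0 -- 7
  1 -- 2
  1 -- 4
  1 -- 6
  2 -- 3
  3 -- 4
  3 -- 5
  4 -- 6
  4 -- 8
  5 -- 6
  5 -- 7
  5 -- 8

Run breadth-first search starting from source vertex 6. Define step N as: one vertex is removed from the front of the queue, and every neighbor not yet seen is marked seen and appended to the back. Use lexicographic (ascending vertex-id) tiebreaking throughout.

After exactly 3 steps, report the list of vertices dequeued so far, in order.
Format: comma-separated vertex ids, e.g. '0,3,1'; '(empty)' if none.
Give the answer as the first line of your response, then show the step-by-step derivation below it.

6,1,4

step 1: dequeue 6; queue=[1,4,5]; order=6
step 2: dequeue 1; queue=[4,5,2]; order=6,1
step 3: dequeue 4; queue=[5,2,0,3,8]; order=6,1,4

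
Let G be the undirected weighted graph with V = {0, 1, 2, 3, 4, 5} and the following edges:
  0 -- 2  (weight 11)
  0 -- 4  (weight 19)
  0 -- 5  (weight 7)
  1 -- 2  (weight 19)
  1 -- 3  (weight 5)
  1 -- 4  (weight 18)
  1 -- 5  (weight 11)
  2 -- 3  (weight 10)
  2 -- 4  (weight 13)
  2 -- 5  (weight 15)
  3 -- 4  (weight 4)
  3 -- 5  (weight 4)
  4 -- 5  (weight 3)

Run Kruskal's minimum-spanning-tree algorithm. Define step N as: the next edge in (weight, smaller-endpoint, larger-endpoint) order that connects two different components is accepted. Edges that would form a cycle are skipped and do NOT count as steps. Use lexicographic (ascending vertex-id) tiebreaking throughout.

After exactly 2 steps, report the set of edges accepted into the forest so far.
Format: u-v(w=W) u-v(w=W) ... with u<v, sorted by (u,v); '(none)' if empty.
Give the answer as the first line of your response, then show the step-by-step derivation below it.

3-4(w=4) 4-5(w=3)

step 1: add edge 4-5 (w=3); MST = {4-5(w=3)}
step 2: add edge 3-4 (w=4); MST = {3-4(w=4) 4-5(w=3)}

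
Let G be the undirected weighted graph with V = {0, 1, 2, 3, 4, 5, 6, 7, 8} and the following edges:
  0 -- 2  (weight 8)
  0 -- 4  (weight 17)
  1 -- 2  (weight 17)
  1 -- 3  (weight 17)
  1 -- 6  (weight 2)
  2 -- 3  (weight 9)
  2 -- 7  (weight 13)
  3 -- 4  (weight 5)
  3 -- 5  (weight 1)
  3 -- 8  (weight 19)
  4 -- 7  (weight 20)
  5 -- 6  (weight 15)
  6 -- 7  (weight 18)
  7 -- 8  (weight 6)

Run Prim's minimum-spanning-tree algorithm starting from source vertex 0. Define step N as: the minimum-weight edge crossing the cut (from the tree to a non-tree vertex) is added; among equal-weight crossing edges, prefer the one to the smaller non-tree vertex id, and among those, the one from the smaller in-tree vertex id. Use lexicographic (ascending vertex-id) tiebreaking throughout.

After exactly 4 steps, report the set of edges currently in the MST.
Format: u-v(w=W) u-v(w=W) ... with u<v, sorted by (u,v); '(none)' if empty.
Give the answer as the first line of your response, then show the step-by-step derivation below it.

0-2(w=8) 2-3(w=9) 3-4(w=5) 3-5(w=1)

step 1: add edge 0-2 (w=8); MST = {0-2(w=8)}
step 2: add edge 2-3 (w=9); MST = {0-2(w=8) 2-3(w=9)}
step 3: add edge 3-5 (w=1); MST = {0-2(w=8) 2-3(w=9) 3-5(w=1)}
step 4: add edge 3-4 (w=5); MST = {0-2(w=8) 2-3(w=9) 3-4(w=5) 3-5(w=1)}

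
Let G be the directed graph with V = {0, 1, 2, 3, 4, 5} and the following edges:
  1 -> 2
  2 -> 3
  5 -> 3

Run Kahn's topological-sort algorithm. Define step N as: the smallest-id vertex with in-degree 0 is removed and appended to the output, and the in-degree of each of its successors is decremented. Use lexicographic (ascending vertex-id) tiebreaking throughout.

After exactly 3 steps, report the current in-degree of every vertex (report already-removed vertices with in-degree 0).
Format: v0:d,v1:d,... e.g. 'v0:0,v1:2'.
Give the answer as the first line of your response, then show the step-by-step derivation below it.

v0:0,v1:0,v2:0,v3:1,v4:0,v5:0

step 1: output 0; order=[0]; indeg=(0,0,1,2,0,0)
step 2: output 1; order=[0,1]; indeg=(0,0,0,2,0,0)
step 3: output 2; order=[0,1,2]; indeg=(0,0,0,1,0,0)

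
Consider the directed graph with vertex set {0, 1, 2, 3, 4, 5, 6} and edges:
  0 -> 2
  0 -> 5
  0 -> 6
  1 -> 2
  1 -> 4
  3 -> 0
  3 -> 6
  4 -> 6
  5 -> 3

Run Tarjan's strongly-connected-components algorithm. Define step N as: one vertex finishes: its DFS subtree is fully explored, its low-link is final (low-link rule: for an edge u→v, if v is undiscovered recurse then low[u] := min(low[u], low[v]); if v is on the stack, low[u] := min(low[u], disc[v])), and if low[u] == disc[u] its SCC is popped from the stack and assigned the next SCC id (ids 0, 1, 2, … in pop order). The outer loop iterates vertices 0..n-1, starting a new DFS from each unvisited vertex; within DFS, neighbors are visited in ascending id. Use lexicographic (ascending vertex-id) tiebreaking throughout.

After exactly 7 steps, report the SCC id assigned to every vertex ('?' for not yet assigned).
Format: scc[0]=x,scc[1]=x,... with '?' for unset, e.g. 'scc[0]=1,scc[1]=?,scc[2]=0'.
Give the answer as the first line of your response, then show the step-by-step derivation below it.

scc[0]=2,scc[1]=4,scc[2]=0,scc[3]=2,scc[4]=3,scc[5]=2,scc[6]=1

step 1: low=(low[0]=0,low[1]=?,low[2]=1,low[3]=?,low[4]=?,low[5]=?,low[6]=?); scc=(scc[0]=?,scc[1]=?,scc[2]=0,scc[3]=?,scc[4]=?,scc[5]=?,scc[6]=?)
step 2: low=(low[0]=0,low[1]=?,low[2]=1,low[3]=0,low[4]=?,low[5]=2,low[6]=4); scc=(scc[0]=?,scc[1]=?,scc[2]=0,scc[3]=?,scc[4]=?,scc[5]=?,scc[6]=1)
step 3: low=(low[0]=0,low[1]=?,low[2]=1,low[3]=0,low[4]=?,low[5]=2,low[6]=4); scc=(scc[0]=?,scc[1]=?,scc[2]=0,scc[3]=?,scc[4]=?,scc[5]=?,scc[6]=1)
step 4: low=(low[0]=0,low[1]=?,low[2]=1,low[3]=0,low[4]=?,low[5]=0,low[6]=4); scc=(scc[0]=?,scc[1]=?,scc[2]=0,scc[3]=?,scc[4]=?,scc[5]=?,scc[6]=1)
step 5: low=(low[0]=0,low[1]=?,low[2]=1,low[3]=0,low[4]=?,low[5]=0,low[6]=4); scc=(scc[0]=2,scc[1]=?,scc[2]=0,scc[3]=2,scc[4]=?,scc[5]=2,scc[6]=1)
step 6: low=(low[0]=0,low[1]=5,low[2]=1,low[3]=0,low[4]=6,low[5]=0,low[6]=4); scc=(scc[0]=2,scc[1]=?,scc[2]=0,scc[3]=2,scc[4]=3,scc[5]=2,scc[6]=1)
step 7: low=(low[0]=0,low[1]=5,low[2]=1,low[3]=0,low[4]=6,low[5]=0,low[6]=4); scc=(scc[0]=2,scc[1]=4,scc[2]=0,scc[3]=2,scc[4]=3,scc[5]=2,scc[6]=1)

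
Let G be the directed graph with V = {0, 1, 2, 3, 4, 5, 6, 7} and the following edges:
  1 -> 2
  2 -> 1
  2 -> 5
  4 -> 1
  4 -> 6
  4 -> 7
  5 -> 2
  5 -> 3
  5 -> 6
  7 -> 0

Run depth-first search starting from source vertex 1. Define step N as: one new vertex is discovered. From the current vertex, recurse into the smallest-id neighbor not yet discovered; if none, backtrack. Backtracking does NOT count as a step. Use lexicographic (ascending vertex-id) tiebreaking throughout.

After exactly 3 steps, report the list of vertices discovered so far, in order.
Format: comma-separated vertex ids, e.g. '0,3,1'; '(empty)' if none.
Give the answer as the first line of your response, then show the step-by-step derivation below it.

1,2,5

step 1: discover 1; path=1; order=1
step 2: discover 2; path=1>2; order=1,2
step 3: discover 5; path=1>2>5; order=1,2,5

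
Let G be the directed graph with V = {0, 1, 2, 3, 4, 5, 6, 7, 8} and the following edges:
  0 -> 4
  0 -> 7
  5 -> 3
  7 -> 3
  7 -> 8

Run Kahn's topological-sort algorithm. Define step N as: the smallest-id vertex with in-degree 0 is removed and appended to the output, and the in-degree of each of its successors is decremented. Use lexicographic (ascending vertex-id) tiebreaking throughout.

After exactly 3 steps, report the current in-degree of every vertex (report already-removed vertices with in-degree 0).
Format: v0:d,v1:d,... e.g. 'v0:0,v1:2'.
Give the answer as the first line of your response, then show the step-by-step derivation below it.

v0:0,v1:0,v2:0,v3:2,v4:0,v5:0,v6:0,v7:0,v8:1

step 1: output 0; order=[0]; indeg=(0,0,0,2,0,0,0,0,1)
step 2: output 1; order=[0,1]; indeg=(0,0,0,2,0,0,0,0,1)
step 3: output 2; order=[0,1,2]; indeg=(0,0,0,2,0,0,0,0,1)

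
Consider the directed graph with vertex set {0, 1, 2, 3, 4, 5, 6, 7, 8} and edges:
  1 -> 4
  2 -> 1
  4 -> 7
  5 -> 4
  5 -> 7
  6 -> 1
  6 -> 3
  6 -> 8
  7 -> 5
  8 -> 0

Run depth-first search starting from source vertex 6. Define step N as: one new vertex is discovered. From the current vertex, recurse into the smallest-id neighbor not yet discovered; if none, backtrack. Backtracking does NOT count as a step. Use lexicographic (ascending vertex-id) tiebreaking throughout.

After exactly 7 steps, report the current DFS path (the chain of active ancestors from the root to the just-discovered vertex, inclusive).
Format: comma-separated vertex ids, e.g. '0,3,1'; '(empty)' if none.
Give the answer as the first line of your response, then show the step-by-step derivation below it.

6,8

step 1: discover 6; path=6; order=6
step 2: discover 1; path=6>1; order=6,1
step 3: discover 4; path=6>1>4; order=6,1,4
step 4: discover 7; path=6>1>4>7; order=6,1,4,7
step 5: discover 5; path=6>1>4>7>5; order=6,1,4,7,5
step 6: discover 3; path=6>3; order=6,1,4,7,5,3
step 7: discover 8; path=6>8; order=6,1,4,7,5,3,8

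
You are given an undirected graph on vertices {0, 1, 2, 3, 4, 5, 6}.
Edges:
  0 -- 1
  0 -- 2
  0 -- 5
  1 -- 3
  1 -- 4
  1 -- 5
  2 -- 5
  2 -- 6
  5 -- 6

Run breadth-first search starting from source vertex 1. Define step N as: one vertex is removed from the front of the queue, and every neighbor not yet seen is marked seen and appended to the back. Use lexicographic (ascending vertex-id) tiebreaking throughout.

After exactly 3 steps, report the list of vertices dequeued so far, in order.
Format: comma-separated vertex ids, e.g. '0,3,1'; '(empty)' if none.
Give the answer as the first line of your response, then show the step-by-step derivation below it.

1,0,3

step 1: dequeue 1; queue=[0,3,4,5]; order=1
step 2: dequeue 0; queue=[3,4,5,2]; order=1,0
step 3: dequeue 3; queue=[4,5,2]; order=1,0,3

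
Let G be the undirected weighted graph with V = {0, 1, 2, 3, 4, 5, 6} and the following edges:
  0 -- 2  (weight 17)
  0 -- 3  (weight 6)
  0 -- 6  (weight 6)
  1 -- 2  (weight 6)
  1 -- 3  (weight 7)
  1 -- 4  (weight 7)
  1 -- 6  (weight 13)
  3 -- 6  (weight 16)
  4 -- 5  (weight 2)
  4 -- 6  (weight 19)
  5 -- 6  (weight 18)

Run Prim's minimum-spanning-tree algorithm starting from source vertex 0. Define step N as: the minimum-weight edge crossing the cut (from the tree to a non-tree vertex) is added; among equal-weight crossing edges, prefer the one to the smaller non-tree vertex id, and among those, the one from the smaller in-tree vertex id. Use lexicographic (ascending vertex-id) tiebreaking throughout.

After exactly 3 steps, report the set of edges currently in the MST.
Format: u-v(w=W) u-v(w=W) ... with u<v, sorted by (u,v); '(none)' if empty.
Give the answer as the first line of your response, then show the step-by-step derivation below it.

0-3(w=6) 0-6(w=6) 1-3(w=7)

step 1: add edge 0-3 (w=6); MST = {0-3(w=6)}
step 2: add edge 0-6 (w=6); MST = {0-3(w=6) 0-6(w=6)}
step 3: add edge 1-3 (w=7); MST = {0-3(w=6) 0-6(w=6) 1-3(w=7)}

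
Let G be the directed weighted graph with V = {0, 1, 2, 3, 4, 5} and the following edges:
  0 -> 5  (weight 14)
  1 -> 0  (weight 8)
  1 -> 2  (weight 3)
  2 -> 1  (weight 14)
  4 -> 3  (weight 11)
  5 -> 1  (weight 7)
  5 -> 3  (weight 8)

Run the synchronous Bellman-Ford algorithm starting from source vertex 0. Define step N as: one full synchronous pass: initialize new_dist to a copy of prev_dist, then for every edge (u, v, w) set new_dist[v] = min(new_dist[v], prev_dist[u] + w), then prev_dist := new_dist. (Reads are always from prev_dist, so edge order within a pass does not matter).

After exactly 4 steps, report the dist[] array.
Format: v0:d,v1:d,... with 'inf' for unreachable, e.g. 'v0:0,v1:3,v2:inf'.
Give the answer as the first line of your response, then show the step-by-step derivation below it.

v0:0,v1:21,v2:24,v3:22,v4:inf,v5:14

step 1: dist = v0:0,v1:inf,v2:inf,v3:inf,v4:inf,v5:14
step 2: dist = v0:0,v1:21,v2:inf,v3:22,v4:inf,v5:14
step 3: dist = v0:0,v1:21,v2:24,v3:22,v4:inf,v5:14
step 4: dist = v0:0,v1:21,v2:24,v3:22,v4:inf,v5:14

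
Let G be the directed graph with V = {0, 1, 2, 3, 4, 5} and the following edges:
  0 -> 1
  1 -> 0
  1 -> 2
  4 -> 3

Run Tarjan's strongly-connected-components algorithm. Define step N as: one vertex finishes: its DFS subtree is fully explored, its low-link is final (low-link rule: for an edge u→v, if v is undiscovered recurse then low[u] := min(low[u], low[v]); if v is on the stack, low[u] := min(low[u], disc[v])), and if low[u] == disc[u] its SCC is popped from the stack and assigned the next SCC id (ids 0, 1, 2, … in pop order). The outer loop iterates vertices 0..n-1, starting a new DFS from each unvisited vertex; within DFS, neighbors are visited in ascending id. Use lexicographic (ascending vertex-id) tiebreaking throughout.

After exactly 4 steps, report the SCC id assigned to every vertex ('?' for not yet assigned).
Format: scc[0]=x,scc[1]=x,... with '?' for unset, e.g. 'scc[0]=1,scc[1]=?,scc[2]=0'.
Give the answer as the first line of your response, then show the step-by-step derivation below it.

scc[0]=1,scc[1]=1,scc[2]=0,scc[3]=2,scc[4]=?,scc[5]=?

step 1: low=(low[0]=0,low[1]=0,low[2]=2,low[3]=?,low[4]=?,low[5]=?); scc=(scc[0]=?,scc[1]=?,scc[2]=0,scc[3]=?,scc[4]=?,scc[5]=?)
step 2: low=(low[0]=0,low[1]=0,low[2]=2,low[3]=?,low[4]=?,low[5]=?); scc=(scc[0]=?,scc[1]=?,scc[2]=0,scc[3]=?,scc[4]=?,scc[5]=?)
step 3: low=(low[0]=0,low[1]=0,low[2]=2,low[3]=?,low[4]=?,low[5]=?); scc=(scc[0]=1,scc[1]=1,scc[2]=0,scc[3]=?,scc[4]=?,scc[5]=?)
step 4: low=(low[0]=0,low[1]=0,low[2]=2,low[3]=3,low[4]=?,low[5]=?); scc=(scc[0]=1,scc[1]=1,scc[2]=0,scc[3]=2,scc[4]=?,scc[5]=?)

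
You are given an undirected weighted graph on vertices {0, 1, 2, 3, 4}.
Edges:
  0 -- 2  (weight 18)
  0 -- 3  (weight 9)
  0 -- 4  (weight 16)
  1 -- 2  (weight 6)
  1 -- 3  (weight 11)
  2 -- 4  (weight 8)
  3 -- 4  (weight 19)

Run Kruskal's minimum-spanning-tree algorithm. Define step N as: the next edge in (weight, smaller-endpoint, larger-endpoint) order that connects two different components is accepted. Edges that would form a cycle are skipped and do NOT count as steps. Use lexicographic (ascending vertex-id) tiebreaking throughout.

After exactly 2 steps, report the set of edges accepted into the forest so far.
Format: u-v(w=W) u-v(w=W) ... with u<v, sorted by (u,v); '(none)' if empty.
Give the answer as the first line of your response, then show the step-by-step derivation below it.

1-2(w=6) 2-4(w=8)

step 1: add edge 1-2 (w=6); MST = {1-2(w=6)}
step 2: add edge 2-4 (w=8); MST = {1-2(w=6) 2-4(w=8)}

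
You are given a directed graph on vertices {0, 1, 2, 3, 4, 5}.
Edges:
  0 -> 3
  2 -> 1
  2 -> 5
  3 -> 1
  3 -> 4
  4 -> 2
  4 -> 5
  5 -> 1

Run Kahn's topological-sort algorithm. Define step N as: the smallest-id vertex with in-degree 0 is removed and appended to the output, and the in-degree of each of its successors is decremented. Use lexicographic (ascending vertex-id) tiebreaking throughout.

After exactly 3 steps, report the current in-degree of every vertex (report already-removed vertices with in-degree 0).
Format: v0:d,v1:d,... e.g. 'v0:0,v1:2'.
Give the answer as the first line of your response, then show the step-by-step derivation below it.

v0:0,v1:2,v2:0,v3:0,v4:0,v5:1

step 1: output 0; order=[0]; indeg=(0,3,1,0,1,2)
step 2: output 3; order=[0,3]; indeg=(0,2,1,0,0,2)
step 3: output 4; order=[0,3,4]; indeg=(0,2,0,0,0,1)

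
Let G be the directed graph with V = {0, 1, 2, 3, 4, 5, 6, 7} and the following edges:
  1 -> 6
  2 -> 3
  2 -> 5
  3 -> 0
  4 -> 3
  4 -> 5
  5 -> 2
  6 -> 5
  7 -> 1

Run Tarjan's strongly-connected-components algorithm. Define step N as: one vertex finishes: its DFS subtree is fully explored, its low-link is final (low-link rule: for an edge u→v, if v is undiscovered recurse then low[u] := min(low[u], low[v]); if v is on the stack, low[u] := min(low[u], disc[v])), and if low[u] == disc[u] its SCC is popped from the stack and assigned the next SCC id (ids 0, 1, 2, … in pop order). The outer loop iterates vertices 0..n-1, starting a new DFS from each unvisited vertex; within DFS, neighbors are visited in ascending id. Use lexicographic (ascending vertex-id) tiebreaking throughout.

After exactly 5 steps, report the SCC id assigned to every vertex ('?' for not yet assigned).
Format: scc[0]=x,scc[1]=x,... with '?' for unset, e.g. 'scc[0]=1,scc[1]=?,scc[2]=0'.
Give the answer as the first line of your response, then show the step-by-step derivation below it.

scc[0]=0,scc[1]=?,scc[2]=2,scc[3]=1,scc[4]=?,scc[5]=2,scc[6]=3,scc[7]=?

step 1: low=(low[0]=0,low[1]=?,low[2]=?,low[3]=?,low[4]=?,low[5]=?,low[6]=?,low[7]=?); scc=(scc[0]=0,scc[1]=?,scc[2]=?,scc[3]=?,scc[4]=?,scc[5]=?,scc[6]=?,scc[7]=?)
step 2: low=(low[0]=0,low[1]=1,low[2]=4,low[3]=5,low[4]=?,low[5]=3,low[6]=2,low[7]=?); scc=(scc[0]=0,scc[1]=?,scc[2]=?,scc[3]=1,scc[4]=?,scc[5]=?,scc[6]=?,scc[7]=?)
step 3: low=(low[0]=0,low[1]=1,low[2]=3,low[3]=5,low[4]=?,low[5]=3,low[6]=2,low[7]=?); scc=(scc[0]=0,scc[1]=?,scc[2]=?,scc[3]=1,scc[4]=?,scc[5]=?,scc[6]=?,scc[7]=?)
step 4: low=(low[0]=0,low[1]=1,low[2]=3,low[3]=5,low[4]=?,low[5]=3,low[6]=2,low[7]=?); scc=(scc[0]=0,scc[1]=?,scc[2]=2,scc[3]=1,scc[4]=?,scc[5]=2,scc[6]=?,scc[7]=?)
step 5: low=(low[0]=0,low[1]=1,low[2]=3,low[3]=5,low[4]=?,low[5]=3,low[6]=2,low[7]=?); scc=(scc[0]=0,scc[1]=?,scc[2]=2,scc[3]=1,scc[4]=?,scc[5]=2,scc[6]=3,scc[7]=?)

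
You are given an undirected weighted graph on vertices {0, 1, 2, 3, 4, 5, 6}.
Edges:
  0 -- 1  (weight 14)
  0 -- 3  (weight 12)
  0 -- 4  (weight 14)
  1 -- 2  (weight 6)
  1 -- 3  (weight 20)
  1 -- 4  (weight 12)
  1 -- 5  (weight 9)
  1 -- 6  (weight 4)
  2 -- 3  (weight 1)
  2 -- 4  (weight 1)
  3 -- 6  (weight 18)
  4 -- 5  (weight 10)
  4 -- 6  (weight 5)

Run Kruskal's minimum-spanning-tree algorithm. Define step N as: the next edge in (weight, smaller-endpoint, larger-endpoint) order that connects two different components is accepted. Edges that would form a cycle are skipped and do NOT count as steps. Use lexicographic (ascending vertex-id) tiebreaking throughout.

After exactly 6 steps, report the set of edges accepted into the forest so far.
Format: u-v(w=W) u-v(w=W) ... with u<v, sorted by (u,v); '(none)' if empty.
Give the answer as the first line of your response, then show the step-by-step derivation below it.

0-3(w=12) 1-5(w=9) 1-6(w=4) 2-3(w=1) 2-4(w=1) 4-6(w=5)

step 1: add edge 2-3 (w=1); MST = {2-3(w=1)}
step 2: add edge 2-4 (w=1); MST = {2-3(w=1) 2-4(w=1)}
step 3: add edge 1-6 (w=4); MST = {1-6(w=4) 2-3(w=1) 2-4(w=1)}
step 4: add edge 4-6 (w=5); MST = {1-6(w=4) 2-3(w=1) 2-4(w=1) 4-6(w=5)}
step 5: add edge 1-5 (w=9); MST = {1-5(w=9) 1-6(w=4) 2-3(w=1) 2-4(w=1) 4-6(w=5)}
step 6: add edge 0-3 (w=12); MST = {0-3(w=12) 1-5(w=9) 1-6(w=4) 2-3(w=1) 2-4(w=1) 4-6(w=5)}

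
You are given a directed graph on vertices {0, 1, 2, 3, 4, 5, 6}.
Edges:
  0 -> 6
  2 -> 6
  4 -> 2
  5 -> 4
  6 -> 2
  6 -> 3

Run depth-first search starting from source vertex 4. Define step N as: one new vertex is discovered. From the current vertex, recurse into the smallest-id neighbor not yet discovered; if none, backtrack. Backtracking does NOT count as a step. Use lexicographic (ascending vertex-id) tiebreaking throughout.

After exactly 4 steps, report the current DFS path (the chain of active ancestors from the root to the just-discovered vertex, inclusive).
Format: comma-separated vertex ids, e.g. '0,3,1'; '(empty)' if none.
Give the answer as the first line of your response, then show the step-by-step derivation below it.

4,2,6,3

step 1: discover 4; path=4; order=4
step 2: discover 2; path=4>2; order=4,2
step 3: discover 6; path=4>2>6; order=4,2,6
step 4: discover 3; path=4>2>6>3; order=4,2,6,3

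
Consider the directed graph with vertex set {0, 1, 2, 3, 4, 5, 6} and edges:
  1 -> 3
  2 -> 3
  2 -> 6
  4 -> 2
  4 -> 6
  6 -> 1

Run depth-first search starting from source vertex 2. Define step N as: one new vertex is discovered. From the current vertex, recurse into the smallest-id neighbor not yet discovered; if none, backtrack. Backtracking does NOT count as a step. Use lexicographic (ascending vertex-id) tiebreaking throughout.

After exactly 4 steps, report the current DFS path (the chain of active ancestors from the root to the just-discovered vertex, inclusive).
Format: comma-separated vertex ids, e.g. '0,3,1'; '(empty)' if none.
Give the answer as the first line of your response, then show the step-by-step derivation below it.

2,6,1

step 1: discover 2; path=2; order=2
step 2: discover 3; path=2>3; order=2,3
step 3: discover 6; path=2>6; order=2,3,6
step 4: discover 1; path=2>6>1; order=2,3,6,1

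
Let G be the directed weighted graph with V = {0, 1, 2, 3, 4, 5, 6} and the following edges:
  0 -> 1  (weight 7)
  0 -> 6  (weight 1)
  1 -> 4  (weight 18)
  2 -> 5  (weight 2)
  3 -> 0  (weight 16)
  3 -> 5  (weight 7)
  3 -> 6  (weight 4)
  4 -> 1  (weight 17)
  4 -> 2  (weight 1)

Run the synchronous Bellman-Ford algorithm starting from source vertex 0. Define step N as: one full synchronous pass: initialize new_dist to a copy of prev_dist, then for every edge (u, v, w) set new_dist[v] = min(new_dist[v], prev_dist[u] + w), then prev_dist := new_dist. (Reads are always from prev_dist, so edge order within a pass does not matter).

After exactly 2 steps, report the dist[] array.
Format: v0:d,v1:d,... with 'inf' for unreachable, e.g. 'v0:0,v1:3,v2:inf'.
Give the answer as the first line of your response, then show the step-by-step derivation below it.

v0:0,v1:7,v2:inf,v3:inf,v4:25,v5:inf,v6:1

step 1: dist = v0:0,v1:7,v2:inf,v3:inf,v4:inf,v5:inf,v6:1
step 2: dist = v0:0,v1:7,v2:inf,v3:inf,v4:25,v5:inf,v6:1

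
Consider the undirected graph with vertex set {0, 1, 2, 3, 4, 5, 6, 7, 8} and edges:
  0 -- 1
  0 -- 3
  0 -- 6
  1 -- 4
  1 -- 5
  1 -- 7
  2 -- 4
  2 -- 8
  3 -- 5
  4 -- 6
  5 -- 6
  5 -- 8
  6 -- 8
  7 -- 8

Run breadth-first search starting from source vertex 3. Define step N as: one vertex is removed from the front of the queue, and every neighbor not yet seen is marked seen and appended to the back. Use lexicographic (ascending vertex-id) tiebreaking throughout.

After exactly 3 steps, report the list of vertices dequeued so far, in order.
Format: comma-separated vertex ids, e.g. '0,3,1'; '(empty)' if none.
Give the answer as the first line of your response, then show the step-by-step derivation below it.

3,0,5

step 1: dequeue 3; queue=[0,5]; order=3
step 2: dequeue 0; queue=[5,1,6]; order=3,0
step 3: dequeue 5; queue=[1,6,8]; order=3,0,5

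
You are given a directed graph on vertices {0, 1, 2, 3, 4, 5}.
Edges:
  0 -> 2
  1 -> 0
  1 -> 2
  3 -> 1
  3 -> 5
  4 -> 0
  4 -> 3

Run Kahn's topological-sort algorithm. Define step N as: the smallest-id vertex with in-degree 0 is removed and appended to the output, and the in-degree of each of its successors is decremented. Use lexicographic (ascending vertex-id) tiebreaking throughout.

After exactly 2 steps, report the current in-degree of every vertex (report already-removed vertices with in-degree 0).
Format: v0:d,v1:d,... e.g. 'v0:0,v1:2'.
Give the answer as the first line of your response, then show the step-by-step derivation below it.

v0:1,v1:0,v2:2,v3:0,v4:0,v5:0

step 1: output 4; order=[4]; indeg=(1,1,2,0,0,1)
step 2: output 3; order=[4,3]; indeg=(1,0,2,0,0,0)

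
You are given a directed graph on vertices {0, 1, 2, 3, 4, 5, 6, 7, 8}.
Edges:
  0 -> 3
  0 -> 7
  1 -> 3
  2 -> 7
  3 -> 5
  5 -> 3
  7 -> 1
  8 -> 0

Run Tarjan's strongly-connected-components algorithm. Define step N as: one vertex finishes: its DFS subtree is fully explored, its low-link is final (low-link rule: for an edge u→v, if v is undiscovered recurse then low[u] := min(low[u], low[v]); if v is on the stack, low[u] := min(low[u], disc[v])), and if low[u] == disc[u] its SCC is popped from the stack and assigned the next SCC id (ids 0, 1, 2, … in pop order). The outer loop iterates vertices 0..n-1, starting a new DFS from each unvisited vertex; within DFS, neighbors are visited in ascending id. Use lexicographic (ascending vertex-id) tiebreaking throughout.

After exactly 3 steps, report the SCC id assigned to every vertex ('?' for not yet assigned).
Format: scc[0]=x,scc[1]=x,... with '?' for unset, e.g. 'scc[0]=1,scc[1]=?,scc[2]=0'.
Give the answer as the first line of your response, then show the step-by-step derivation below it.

scc[0]=?,scc[1]=1,scc[2]=?,scc[3]=0,scc[4]=?,scc[5]=0,scc[6]=?,scc[7]=?,scc[8]=?

step 1: low=(low[0]=0,low[1]=?,low[2]=?,low[3]=1,low[4]=?,low[5]=1,low[6]=?,low[7]=?,low[8]=?); scc=(scc[0]=?,scc[1]=?,scc[2]=?,scc[3]=?,scc[4]=?,scc[5]=?,scc[6]=?,scc[7]=?,scc[8]=?)
step 2: low=(low[0]=0,low[1]=?,low[2]=?,low[3]=1,low[4]=?,low[5]=1,low[6]=?,low[7]=?,low[8]=?); scc=(scc[0]=?,scc[1]=?,scc[2]=?,scc[3]=0,scc[4]=?,scc[5]=0,scc[6]=?,scc[7]=?,scc[8]=?)
step 3: low=(low[0]=0,low[1]=4,low[2]=?,low[3]=1,low[4]=?,low[5]=1,low[6]=?,low[7]=3,low[8]=?); scc=(scc[0]=?,scc[1]=1,scc[2]=?,scc[3]=0,scc[4]=?,scc[5]=0,scc[6]=?,scc[7]=?,scc[8]=?)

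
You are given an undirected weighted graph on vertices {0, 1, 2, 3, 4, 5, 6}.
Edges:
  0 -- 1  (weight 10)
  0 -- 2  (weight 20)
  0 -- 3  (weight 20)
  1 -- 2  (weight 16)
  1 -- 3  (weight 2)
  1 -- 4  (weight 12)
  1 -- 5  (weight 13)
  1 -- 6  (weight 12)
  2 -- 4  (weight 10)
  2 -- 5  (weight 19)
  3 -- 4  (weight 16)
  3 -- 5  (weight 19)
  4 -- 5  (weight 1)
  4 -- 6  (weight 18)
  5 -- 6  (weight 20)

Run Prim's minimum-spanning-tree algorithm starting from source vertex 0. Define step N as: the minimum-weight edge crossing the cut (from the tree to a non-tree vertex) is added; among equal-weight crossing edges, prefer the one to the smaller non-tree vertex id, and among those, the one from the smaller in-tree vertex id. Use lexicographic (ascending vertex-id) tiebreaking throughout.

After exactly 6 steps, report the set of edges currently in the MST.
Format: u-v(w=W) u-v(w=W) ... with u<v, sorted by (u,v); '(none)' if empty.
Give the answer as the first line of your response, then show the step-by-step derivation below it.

0-1(w=10) 1-3(w=2) 1-4(w=12) 1-6(w=12) 2-4(w=10) 4-5(w=1)

step 1: add edge 0-1 (w=10); MST = {0-1(w=10)}
step 2: add edge 1-3 (w=2); MST = {0-1(w=10) 1-3(w=2)}
step 3: add edge 1-4 (w=12); MST = {0-1(w=10) 1-3(w=2) 1-4(w=12)}
step 4: add edge 4-5 (w=1); MST = {0-1(w=10) 1-3(w=2) 1-4(w=12) 4-5(w=1)}
step 5: add edge 2-4 (w=10); MST = {0-1(w=10) 1-3(w=2) 1-4(w=12) 2-4(w=10) 4-5(w=1)}
step 6: add edge 1-6 (w=12); MST = {0-1(w=10) 1-3(w=2) 1-4(w=12) 1-6(w=12) 2-4(w=10) 4-5(w=1)}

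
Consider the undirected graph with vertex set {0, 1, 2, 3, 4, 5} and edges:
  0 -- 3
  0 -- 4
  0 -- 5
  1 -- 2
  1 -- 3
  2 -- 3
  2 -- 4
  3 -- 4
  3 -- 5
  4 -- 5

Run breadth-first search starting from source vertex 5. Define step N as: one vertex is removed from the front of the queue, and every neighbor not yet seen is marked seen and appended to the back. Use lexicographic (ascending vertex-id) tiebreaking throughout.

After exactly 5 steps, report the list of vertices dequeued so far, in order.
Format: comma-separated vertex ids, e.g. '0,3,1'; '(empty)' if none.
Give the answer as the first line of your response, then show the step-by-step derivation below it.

5,0,3,4,1

step 1: dequeue 5; queue=[0,3,4]; order=5
step 2: dequeue 0; queue=[3,4]; order=5,0
step 3: dequeue 3; queue=[4,1,2]; order=5,0,3
step 4: dequeue 4; queue=[1,2]; order=5,0,3,4
step 5: dequeue 1; queue=[2]; order=5,0,3,4,1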